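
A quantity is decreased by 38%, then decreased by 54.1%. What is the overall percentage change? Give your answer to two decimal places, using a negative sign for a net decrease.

-71.54%

The combined multiplier is 0.62 × 0.459 = 0.28458.
That corresponds to a decrease of 71.54%.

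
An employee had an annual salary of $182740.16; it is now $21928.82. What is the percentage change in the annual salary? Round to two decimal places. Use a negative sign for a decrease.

Change: $21928.82 − $182740.16 = -$160811.34.
Relative to the original: -$160811.34 ÷ $182740.16 ≈ -88.00%.

-88.00%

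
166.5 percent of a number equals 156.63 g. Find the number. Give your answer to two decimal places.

156.63 g ÷ 1.665 ≈ 94.07 g.

94.07 g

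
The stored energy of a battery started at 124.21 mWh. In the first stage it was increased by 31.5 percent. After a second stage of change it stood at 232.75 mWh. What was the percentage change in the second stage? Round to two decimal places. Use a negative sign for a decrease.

42.50%

After the first stage: 124.21 × 1.315 = 163.33615.
Second-stage multiplier: 232.75 ÷ 163.33615 ≈ 1.424975.
That is a change of 42.50%.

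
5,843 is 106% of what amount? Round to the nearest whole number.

5,512

5,843 ÷ 1.06 ≈ 5,512.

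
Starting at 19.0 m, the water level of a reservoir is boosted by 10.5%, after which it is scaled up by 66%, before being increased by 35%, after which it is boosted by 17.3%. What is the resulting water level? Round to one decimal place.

55.2 m

Each change multiplies by a factor: 1.105 × 1.66 × 1.35 × 1.173 = 2.904705765.
19.0 × 2.904705765 = 55.189409535 ≈ 55.2.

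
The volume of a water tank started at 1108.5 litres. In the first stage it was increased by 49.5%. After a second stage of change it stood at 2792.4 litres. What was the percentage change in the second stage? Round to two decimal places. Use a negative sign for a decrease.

After the first stage: 1108.5 × 1.495 = 1657.2075.
Second-stage multiplier: 2792.4 ÷ 1657.2075 ≈ 1.685003.
That is a change of 68.50%.

68.50%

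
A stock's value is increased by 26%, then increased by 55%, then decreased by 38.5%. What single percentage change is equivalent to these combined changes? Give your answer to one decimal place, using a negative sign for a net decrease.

The combined multiplier is 1.26 × 1.55 × 0.615 = 1.201095.
That corresponds to an increase of 20.1%.

20.1%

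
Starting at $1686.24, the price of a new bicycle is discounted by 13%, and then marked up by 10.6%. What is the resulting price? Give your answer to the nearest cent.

Each change multiplies by a factor: 0.87 × 1.106 = 0.96222.
$1686.24 × 0.96222 = $1622.5338528 ≈ $1622.53.

$1622.53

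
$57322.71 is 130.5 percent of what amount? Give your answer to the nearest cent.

$43925.45

$57322.71 ÷ 1.305 ≈ $43925.45.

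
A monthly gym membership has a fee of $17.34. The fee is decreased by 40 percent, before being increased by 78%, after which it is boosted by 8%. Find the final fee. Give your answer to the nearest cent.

Apply the 40% decrease: $17.34 × 0.6 = $10.404.
After the 78% increase: $10.404 × 1.78 = $18.51912.
Apply the 8% increase: $18.51912 × 1.08 = $20.0006496 ≈ $20.00.

$20.00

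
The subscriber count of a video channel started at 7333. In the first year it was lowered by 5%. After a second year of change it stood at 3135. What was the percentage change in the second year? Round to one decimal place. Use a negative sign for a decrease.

-55.0%

After the first year: 7333 × 0.95 = 6966.35.
Second-year multiplier: 3135 ÷ 6966.35 ≈ 0.45002.
That is a change of -55.0%.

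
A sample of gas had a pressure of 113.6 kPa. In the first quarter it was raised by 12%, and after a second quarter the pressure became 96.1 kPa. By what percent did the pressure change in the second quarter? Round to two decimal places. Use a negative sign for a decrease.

-24.47%

After the first quarter: 113.6 × 1.12 = 127.232.
Second-quarter multiplier: 96.1 ÷ 127.232 ≈ 0.755313.
That is a change of -24.47%.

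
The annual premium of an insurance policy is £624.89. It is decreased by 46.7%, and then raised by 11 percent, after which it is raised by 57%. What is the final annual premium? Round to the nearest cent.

Apply the 46.7% decrease: £624.89 × 0.533 = £333.06637.
After the 11% increase: £333.06637 × 1.11 = £369.7036707.
Apply the 57% increase: £369.7036707 × 1.57 = £580.434762999 ≈ £580.43.

£580.43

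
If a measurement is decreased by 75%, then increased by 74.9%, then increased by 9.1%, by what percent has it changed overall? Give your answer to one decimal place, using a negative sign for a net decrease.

-52.3%

A 75% decrease multiplies by 0.25.
Then a 74.9% increase: 0.25 × 1.749 = 0.43725.
Then a 9.1% increase: 0.43725 × 1.091 = 0.47703975.
Overall factor 0.47703975, i.e. -52.3%.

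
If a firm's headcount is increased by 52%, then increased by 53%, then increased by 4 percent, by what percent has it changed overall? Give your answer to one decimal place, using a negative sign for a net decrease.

141.9%

The combined multiplier is 1.52 × 1.53 × 1.04 = 2.418624.
That corresponds to an increase of 141.9%.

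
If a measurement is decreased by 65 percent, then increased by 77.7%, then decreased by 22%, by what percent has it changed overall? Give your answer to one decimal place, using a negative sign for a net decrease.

-51.5%

The combined multiplier is 0.35 × 1.777 × 0.78 = 0.485121.
That corresponds to a decrease of 51.5%.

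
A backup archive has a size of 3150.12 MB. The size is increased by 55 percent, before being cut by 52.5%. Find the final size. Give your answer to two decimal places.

2319.28 MB

Each change multiplies by a factor: 1.55 × 0.475 = 0.73625.
3150.12 × 0.73625 = 2319.27585 ≈ 2319.28.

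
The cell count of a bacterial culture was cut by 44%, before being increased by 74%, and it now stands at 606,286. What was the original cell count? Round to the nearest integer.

622,215

Undoing the 74% increase: 606,286 ÷ 1.74 ≈ 348440.229885.
Undoing the 44% decrease: 348440.229885 ÷ 0.56 ≈ 622,215.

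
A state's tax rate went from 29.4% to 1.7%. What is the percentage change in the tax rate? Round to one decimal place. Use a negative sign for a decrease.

-94.2%

The change is 1.7 − 29.4 = -27.7 percentage points.
Relative to the original 29.4%, that is -27.7 ÷ 29.4 ≈ -94.2%.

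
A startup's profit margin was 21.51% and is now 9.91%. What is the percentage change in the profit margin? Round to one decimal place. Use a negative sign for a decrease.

-53.9%

The change is 9.91 − 21.51 = -11.60 percentage points.
Relative to the original 21.51%, that is -11.60 ÷ 21.51 ≈ -53.9%.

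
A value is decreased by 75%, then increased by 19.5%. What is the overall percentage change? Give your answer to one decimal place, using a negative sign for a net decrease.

-70.1%

The combined multiplier is 0.25 × 1.195 = 0.29875.
That corresponds to a decrease of 70.1%.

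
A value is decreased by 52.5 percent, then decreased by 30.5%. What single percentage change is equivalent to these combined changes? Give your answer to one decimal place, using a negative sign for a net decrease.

The combined multiplier is 0.475 × 0.695 = 0.330125.
That corresponds to a decrease of 67.0%.

-67.0%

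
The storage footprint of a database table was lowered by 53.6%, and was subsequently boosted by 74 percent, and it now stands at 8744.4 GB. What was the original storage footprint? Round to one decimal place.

10830.9 GB

Undoing the 74% increase: 8744.4 ÷ 1.74 ≈ 5025.517241.
Undoing the 53.6% decrease: 5025.517241 ÷ 0.464 ≈ 10830.9 GB.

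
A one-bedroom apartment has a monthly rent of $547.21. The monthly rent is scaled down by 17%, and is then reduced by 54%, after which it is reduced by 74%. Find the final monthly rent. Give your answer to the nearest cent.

$54.32

Each change multiplies by a factor: 0.83 × 0.46 × 0.26 = 0.099268.
$547.21 × 0.099268 = $54.32044228 ≈ $54.32.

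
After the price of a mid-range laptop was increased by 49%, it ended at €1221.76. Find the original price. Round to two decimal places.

The overall multiplier applied was 1.49.
So the original price was €1221.76 ÷ 1.49 ≈ €819.97.

€819.97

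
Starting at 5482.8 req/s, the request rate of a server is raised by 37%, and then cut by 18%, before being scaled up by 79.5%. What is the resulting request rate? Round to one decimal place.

11056.1 req/s

Each change multiplies by a factor: 1.37 × 0.82 × 1.795 = 2.016503.
5482.8 × 2.016503 = 11056.0826484 ≈ 11056.1.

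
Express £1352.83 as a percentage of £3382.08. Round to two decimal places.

40.00%

£1352.83 ÷ £3382.08 ≈ 40.00%.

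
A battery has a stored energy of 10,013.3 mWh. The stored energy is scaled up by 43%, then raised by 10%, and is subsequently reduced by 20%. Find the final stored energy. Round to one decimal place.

Each change multiplies by a factor: 1.43 × 1.1 × 0.8 = 1.2584.
10,013.3 × 1.2584 = 12600.73672 ≈ 12,600.7.

12,600.7 mWh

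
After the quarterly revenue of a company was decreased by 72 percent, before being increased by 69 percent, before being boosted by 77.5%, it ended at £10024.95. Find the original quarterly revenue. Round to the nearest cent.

£11935.46

Undoing the 77.5% increase: £10024.95 ÷ 1.775 ≈ £5647.859155.
Undoing the 69% increase: £5647.859155 ÷ 1.69 ≈ £3341.928494.
Undoing the 72% decrease: £3341.928494 ÷ 0.28 ≈ £11935.46.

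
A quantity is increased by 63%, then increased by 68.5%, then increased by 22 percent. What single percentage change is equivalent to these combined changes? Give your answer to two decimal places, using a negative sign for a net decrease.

235.08%

The combined multiplier is 1.63 × 1.685 × 1.22 = 3.350791.
That corresponds to an increase of 235.08%.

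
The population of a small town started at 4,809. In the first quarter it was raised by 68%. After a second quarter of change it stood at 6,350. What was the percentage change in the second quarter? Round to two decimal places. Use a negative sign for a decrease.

After the first quarter: 4,809 × 1.68 = 8079.12.
Second-quarter multiplier: 6,350 ÷ 8079.12 ≈ 0.785977.
That is a change of -21.40%.

-21.40%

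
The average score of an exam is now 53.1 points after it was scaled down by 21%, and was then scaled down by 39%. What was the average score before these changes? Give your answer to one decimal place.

110.2 points

The overall multiplier applied was 0.79 × 0.61 = 0.4819.
So the original average score was 53.1 ÷ 0.4819 ≈ 110.2 points.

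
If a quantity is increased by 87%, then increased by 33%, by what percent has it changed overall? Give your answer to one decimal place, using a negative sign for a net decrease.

An 87% increase multiplies by 1.87.
Then a 33% increase: 1.87 × 1.33 = 2.4871.
Overall factor 2.4871, i.e. 148.7%.

148.7%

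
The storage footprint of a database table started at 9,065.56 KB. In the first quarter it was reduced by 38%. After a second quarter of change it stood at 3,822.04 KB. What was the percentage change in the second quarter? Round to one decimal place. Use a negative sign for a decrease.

After the first quarter: 9,065.56 × 0.62 = 5620.6472.
Second-quarter multiplier: 3,822.04 ÷ 5620.6472 ≈ 0.68.
That is a change of -32.0%.

-32.0%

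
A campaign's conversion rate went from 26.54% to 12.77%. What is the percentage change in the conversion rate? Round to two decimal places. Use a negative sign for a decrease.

-51.88%

The change is 12.77 − 26.54 = -13.77 percentage points.
Relative to the original 26.54%, that is -13.77 ÷ 26.54 ≈ -51.88%.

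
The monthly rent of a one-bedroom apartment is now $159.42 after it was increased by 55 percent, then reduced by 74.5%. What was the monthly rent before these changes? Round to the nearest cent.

The overall multiplier applied was 1.55 × 0.255 = 0.39525.
So the original monthly rent was $159.42 ÷ 0.39525 ≈ $403.34.

$403.34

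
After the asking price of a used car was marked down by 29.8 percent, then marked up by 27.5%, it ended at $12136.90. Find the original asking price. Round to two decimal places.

The overall multiplier applied was 0.702 × 1.275 = 0.89505.
So the original asking price was $12136.90 ÷ 0.89505 ≈ $13560.02.

$13560.02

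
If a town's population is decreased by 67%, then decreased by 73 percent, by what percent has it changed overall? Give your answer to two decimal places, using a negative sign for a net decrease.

-91.09%

A 67% decrease multiplies by 0.33.
Then a 73% decrease: 0.33 × 0.27 = 0.0891.
Overall factor 0.0891, i.e. -91.09%.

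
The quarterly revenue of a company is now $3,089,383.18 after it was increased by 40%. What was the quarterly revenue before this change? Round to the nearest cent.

$2,206,702.27

The overall multiplier applied was 1.4.
So the original quarterly revenue was $3,089,383.18 ÷ 1.4 ≈ $2,206,702.27.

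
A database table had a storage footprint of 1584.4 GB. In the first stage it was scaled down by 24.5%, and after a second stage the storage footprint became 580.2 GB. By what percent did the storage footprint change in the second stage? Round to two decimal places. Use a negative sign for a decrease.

-51.50%

After the first stage: 1584.4 × 0.755 = 1196.222.
Second-stage multiplier: 580.2 ÷ 1196.222 ≈ 0.485027.
That is a change of -51.50%.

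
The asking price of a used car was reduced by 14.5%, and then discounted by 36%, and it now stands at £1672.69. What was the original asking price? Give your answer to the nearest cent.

£3056.82

Undoing the 36% decrease: £1672.69 ÷ 0.64 = £2613.578125.
Undoing the 14.5% decrease: £2613.578125 ÷ 0.855 ≈ £3056.82.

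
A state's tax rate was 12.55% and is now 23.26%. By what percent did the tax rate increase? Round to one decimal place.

The change is 23.26 − 12.55 = 10.71 percentage points.
Relative to the original 12.55%, that is 10.71 ÷ 12.55 ≈ 85.3%.
So the tax rate rose by 85.3%.

85.3%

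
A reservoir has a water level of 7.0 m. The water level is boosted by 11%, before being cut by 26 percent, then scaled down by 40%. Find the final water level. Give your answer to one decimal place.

11% increase: 7.0 × 1.11 = 7.77.
26% decrease: 7.77 × 0.74 = 5.7498.
40% decrease: 5.7498 × 0.6 = 3.44988 ≈ 3.4.

3.4 m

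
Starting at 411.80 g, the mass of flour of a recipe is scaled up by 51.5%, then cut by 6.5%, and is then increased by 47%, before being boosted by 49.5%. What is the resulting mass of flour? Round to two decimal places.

1281.94 g

Apply the 51.5% increase: 411.80 × 1.515 = 623.877.
After the 6.5% decrease: 623.877 × 0.935 = 583.324995.
After the 47% increase: 583.324995 × 1.47 = 857.48774265.
After the 49.5% increase: 857.48774265 × 1.495 = 1281.94417526175 ≈ 1281.94.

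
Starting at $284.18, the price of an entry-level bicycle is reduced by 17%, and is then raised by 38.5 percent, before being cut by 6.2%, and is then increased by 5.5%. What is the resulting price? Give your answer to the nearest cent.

$323.28

Each change multiplies by a factor: 0.83 × 1.385 × 0.938 × 1.055 = 1.1375831845.
$284.18 × 1.1375831845 = $323.27838937121 ≈ $323.28.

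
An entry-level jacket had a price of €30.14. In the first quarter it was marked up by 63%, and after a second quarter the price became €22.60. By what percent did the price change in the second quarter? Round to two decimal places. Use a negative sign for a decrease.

-54.00%

After the first quarter: €30.14 × 1.63 = €49.1282.
Second-quarter multiplier: €22.60 ÷ €49.1282 ≈ 0.460021.
That is a change of -54.00%.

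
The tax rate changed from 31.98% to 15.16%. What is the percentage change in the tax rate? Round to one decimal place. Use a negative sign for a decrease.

The change is 15.16 − 31.98 = -16.82 percentage points.
Relative to the original 31.98%, that is -16.82 ÷ 31.98 ≈ -52.6%.

-52.6%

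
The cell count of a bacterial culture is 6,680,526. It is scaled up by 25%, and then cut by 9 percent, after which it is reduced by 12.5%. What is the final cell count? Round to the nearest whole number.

6,649,211

Each change multiplies by a factor: 1.25 × 0.91 × 0.875 = 0.9953125.
6,680,526 × 0.9953125 = 6649211.034375 ≈ 6,649,211.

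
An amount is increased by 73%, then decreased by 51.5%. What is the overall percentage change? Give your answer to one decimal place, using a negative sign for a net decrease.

-16.1%

A 73% increase multiplies by 1.73.
Then a 51.5% decrease: 1.73 × 0.485 = 0.83905.
Overall factor 0.83905, i.e. -16.1%.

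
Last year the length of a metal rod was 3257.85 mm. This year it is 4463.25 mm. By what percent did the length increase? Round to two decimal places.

Change: 4463.25 − 3257.85 = 1205.40.
Relative to the original: 1205.40 ÷ 3257.85 ≈ 37.00%.
So the length increased by 37.00%.

37.00%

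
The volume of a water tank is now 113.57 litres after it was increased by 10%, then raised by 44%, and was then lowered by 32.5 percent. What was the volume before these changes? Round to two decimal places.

The overall multiplier applied was 1.1 × 1.44 × 0.675 = 1.0692.
So the original volume was 113.57 ÷ 1.0692 ≈ 106.22 litres.

106.22 litres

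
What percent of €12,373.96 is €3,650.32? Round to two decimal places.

€3,650.32 ÷ €12,373.96 ≈ 29.50%.

29.50%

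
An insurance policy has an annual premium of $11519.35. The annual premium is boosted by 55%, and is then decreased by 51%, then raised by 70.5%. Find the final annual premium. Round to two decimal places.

$14916.95

Apply the 55% increase: $11519.35 × 1.55 = $17854.9925.
Apply the 51% decrease: $17854.9925 × 0.49 = $8748.946325.
After the 70.5% increase: $8748.946325 × 1.705 = $14916.953484125 ≈ $14916.95.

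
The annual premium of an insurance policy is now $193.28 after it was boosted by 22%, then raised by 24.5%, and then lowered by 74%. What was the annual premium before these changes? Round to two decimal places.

The overall multiplier applied was 1.22 × 1.245 × 0.26 = 0.394914.
So the original annual premium was $193.28 ÷ 0.394914 ≈ $489.42.

$489.42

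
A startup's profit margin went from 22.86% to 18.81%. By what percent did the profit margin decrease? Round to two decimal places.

The change is 18.81 − 22.86 = -4.05 percentage points.
Relative to the original 22.86%, that is -4.05 ÷ 22.86 ≈ -17.72%.
So the profit margin fell by 17.72%.

17.72%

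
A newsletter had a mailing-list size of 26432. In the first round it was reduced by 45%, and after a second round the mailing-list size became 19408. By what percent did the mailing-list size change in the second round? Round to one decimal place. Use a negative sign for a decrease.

After the first round: 26432 × 0.55 = 14537.6.
Second-round multiplier: 19408 ÷ 14537.6 ≈ 1.33502.
That is a change of 33.5%.

33.5%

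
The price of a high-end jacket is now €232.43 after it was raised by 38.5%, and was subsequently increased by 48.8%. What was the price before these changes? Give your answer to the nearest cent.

Undoing the 48.8% increase: €232.43 ÷ 1.488 ≈ €156.202957.
Undoing the 38.5% increase: €156.202957 ÷ 1.385 ≈ €112.78.

€112.78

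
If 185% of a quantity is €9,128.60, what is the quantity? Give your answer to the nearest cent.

€9,128.60 ÷ 1.85 ≈ €4,934.38.

€4,934.38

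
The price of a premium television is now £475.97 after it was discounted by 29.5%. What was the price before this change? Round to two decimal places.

The overall multiplier applied was 0.705.
So the original price was £475.97 ÷ 0.705 ≈ £675.13.

£675.13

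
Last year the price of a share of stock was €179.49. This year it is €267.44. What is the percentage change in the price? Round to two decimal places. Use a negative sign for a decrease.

Change: €267.44 − €179.49 = €87.95.
Relative to the original: €87.95 ÷ €179.49 ≈ 49.00%.

49.00%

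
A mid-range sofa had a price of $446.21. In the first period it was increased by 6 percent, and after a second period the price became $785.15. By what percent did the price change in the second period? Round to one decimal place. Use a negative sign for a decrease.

66.0%

After the first period: $446.21 × 1.06 = $472.9826.
Second-period multiplier: $785.15 ÷ $472.9826 ≈ 1.66.
That is a change of 66.0%.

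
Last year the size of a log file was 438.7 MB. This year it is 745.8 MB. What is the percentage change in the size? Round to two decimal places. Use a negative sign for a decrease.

Change: 745.8 − 438.7 = 307.1.
Relative to the original: 307.1 ÷ 438.7 ≈ 70.00%.

70.00%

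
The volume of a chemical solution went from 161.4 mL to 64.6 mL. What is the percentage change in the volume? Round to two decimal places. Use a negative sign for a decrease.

-59.98%

Change: 64.6 − 161.4 = -96.8.
Relative to the original: -96.8 ÷ 161.4 ≈ -59.98%.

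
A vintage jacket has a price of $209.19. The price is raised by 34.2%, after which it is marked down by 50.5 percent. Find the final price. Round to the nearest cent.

$138.96

Each change multiplies by a factor: 1.342 × 0.495 = 0.66429.
$209.19 × 0.66429 = $138.9628251 ≈ $138.96.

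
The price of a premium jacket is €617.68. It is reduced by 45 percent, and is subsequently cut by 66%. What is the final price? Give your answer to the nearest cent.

Each change multiplies by a factor: 0.55 × 0.34 = 0.187.
€617.68 × 0.187 = €115.50616 ≈ €115.51.

€115.51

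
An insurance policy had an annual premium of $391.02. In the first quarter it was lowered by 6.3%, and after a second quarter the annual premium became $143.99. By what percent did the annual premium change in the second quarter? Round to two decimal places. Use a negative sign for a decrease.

After the first quarter: $391.02 × 0.937 = $366.38574.
Second-quarter multiplier: $143.99 ÷ $366.38574 ≈ 0.393001.
That is a change of -60.70%.

-60.70%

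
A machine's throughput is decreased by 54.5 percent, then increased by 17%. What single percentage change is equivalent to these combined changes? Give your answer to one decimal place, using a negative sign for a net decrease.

A 54.5% decrease multiplies by 0.455.
Then a 17% increase: 0.455 × 1.17 = 0.53235.
Overall factor 0.53235, i.e. -46.8%.

-46.8%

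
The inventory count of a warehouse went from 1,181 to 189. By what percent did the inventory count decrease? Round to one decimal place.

Change: 189 − 1,181 = -992.
Relative to the original: -992 ÷ 1,181 ≈ -84.0%.
So the inventory count decreased by 84.0%.

84.0%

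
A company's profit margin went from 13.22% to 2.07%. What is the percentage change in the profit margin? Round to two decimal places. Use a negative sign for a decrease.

-84.34%

The change is 2.07 − 13.22 = -11.15 percentage points.
Relative to the original 13.22%, that is -11.15 ÷ 13.22 ≈ -84.34%.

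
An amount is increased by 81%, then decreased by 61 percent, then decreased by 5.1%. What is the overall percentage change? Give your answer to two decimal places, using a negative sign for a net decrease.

-33.01%

The combined multiplier is 1.81 × 0.39 × 0.949 = 0.6698991.
That corresponds to a decrease of 33.01%.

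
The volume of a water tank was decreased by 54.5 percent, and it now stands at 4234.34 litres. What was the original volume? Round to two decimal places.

The overall multiplier applied was 0.455.
So the original volume was 4234.34 ÷ 0.455 ≈ 9306.24 litres.

9306.24 litres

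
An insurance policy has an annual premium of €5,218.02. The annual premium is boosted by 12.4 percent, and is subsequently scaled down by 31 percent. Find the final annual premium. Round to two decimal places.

After the 12.4% increase: €5,218.02 × 1.124 = €5865.05448.
Apply the 31% decrease: €5865.05448 × 0.69 = €4046.8875912 ≈ €4,046.89.

€4,046.89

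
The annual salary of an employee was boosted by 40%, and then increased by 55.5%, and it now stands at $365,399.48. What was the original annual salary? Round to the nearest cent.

$167,845.42

The overall multiplier applied was 1.4 × 1.555 = 2.177.
So the original annual salary was $365,399.48 ÷ 2.177 ≈ $167,845.42.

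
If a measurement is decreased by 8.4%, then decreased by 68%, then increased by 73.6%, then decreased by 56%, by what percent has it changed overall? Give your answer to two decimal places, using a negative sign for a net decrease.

-77.61%

The combined multiplier is 0.916 × 0.32 × 1.736 × 0.44 = 0.2238967808.
That corresponds to a decrease of 77.61%.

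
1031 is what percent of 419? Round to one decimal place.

1031 ÷ 419 ≈ 246.1%.

246.1%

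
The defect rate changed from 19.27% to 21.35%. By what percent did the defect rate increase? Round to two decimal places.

The change is 21.35 − 19.27 = 2.08 percentage points.
Relative to the original 19.27%, that is 2.08 ÷ 19.27 ≈ 10.79%.
So the defect rate rose by 10.79%.

10.79%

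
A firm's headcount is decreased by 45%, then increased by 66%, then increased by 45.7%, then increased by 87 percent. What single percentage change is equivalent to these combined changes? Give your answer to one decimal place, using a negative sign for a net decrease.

148.8%

A 45% decrease multiplies by 0.55.
Then a 66% increase: 0.55 × 1.66 = 0.913.
Then a 45.7% increase: 0.913 × 1.457 = 1.330241.
Then an 87% increase: 1.330241 × 1.87 = 2.48755067.
Overall factor 2.48755067, i.e. 148.8%.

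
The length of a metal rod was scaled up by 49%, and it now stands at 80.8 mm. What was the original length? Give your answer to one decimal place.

54.2 mm

The overall multiplier applied was 1.49.
So the original length was 80.8 ÷ 1.49 ≈ 54.2 mm.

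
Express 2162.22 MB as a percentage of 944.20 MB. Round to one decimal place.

2162.22 MB ÷ 944.20 MB ≈ 229.0%.

229.0%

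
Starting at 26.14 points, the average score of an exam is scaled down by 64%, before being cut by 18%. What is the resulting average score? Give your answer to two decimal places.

7.72 points

After the 64% decrease: 26.14 × 0.36 = 9.4104.
After the 18% decrease: 9.4104 × 0.82 = 7.716528 ≈ 7.72.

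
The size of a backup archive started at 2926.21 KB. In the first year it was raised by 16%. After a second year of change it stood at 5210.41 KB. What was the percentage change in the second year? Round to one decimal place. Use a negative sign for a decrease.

After the first year: 2926.21 × 1.16 = 3394.4036.
Second-year multiplier: 5210.41 ÷ 3394.4036 ≈ 1.535.
That is a change of 53.5%.

53.5%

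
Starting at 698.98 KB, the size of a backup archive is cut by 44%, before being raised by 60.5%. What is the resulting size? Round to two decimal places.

628.24 KB

After the 44% decrease: 698.98 × 0.56 = 391.4288.
After the 60.5% increase: 391.4288 × 1.605 = 628.243224 ≈ 628.24.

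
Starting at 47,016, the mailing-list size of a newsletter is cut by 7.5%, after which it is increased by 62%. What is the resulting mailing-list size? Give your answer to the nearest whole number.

After the 7.5% decrease: 47,016 × 0.925 = 43489.8.
62% increase: 43489.8 × 1.62 = 70453.476 ≈ 70,453.

70,453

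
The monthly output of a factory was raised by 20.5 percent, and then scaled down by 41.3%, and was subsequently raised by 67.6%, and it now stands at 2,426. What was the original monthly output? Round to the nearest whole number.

2,046

Undoing the 67.6% increase: 2,426 ÷ 1.676 ≈ 1447.494033.
Undoing the 41.3% decrease: 1447.494033 ÷ 0.587 ≈ 2465.918284.
Undoing the 20.5% increase: 2465.918284 ÷ 1.205 ≈ 2,046.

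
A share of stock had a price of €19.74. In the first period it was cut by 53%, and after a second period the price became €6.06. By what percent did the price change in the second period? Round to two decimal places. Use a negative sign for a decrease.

-34.68%

After the first period: €19.74 × 0.47 = €9.2778.
Second-period multiplier: €6.06 ÷ €9.2778 ≈ 0.653172.
That is a change of -34.68%.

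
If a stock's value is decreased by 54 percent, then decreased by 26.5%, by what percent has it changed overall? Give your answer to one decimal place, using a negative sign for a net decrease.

-66.2%

The combined multiplier is 0.46 × 0.735 = 0.3381.
That corresponds to a decrease of 66.2%.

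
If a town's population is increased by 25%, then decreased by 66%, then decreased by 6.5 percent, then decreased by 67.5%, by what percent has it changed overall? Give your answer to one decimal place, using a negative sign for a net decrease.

A 25% increase multiplies by 1.25.
Then a 66% decrease: 1.25 × 0.34 = 0.425.
Then a 6.5% decrease: 0.425 × 0.935 = 0.397375.
Then a 67.5% decrease: 0.397375 × 0.325 = 0.129146875.
Overall factor 0.129146875, i.e. -87.1%.

-87.1%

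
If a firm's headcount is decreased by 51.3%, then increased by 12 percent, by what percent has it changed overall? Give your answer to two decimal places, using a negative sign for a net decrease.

The combined multiplier is 0.487 × 1.12 = 0.54544.
That corresponds to a decrease of 45.46%.

-45.46%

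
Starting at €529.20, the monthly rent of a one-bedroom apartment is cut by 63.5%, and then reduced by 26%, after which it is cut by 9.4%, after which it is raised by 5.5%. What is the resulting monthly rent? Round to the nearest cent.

63.5% decrease: €529.20 × 0.365 = €193.158.
After the 26% decrease: €193.158 × 0.74 = €142.93692.
Apply the 9.4% decrease: €142.93692 × 0.906 = €129.50084952.
5.5% increase: €129.50084952 × 1.055 = €136.6233962436 ≈ €136.62.

€136.62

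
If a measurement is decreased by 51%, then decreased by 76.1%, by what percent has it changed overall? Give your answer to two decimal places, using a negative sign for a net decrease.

A 51% decrease multiplies by 0.49.
Then a 76.1% decrease: 0.49 × 0.239 = 0.11711.
Overall factor 0.11711, i.e. -88.29%.

-88.29%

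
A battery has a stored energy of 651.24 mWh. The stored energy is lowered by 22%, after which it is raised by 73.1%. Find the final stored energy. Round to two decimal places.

879.29 mWh

Each change multiplies by a factor: 0.78 × 1.731 = 1.35018.
651.24 × 1.35018 = 879.2912232 ≈ 879.29.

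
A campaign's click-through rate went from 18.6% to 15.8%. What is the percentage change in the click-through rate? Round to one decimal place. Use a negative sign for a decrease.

The change is 15.8 − 18.6 = -2.8 percentage points.
Relative to the original 18.6%, that is -2.8 ÷ 18.6 ≈ -15.1%.

-15.1%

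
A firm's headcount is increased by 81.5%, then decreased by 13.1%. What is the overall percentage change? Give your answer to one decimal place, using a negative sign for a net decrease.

57.7%

The combined multiplier is 1.815 × 0.869 = 1.577235.
That corresponds to an increase of 57.7%.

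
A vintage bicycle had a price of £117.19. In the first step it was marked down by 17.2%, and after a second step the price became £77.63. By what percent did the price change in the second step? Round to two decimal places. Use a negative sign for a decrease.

After the first step: £117.19 × 0.828 = £97.03332.
Second-step multiplier: £77.63 ÷ £97.03332 ≈ 0.800034.
That is a change of -20.00%.

-20.00%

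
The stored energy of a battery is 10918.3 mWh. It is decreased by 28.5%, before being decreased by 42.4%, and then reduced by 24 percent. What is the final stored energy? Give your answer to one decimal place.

3417.4 mWh

After the 28.5% decrease: 10918.3 × 0.715 = 7806.5845.
After the 42.4% decrease: 7806.5845 × 0.576 = 4496.592672.
After the 24% decrease: 4496.592672 × 0.76 = 3417.41043072 ≈ 3417.4.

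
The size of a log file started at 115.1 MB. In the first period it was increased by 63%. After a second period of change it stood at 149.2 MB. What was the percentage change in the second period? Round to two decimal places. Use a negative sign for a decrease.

After the first period: 115.1 × 1.63 = 187.613.
Second-period multiplier: 149.2 ÷ 187.613 ≈ 0.795254.
That is a change of -20.47%.

-20.47%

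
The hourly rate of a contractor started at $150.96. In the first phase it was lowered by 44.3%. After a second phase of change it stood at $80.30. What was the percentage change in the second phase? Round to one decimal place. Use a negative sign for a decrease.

After the first phase: $150.96 × 0.557 = $84.08472.
Second-phase multiplier: $80.30 ÷ $84.08472 ≈ 0.95499.
That is a change of -4.5%.

-4.5%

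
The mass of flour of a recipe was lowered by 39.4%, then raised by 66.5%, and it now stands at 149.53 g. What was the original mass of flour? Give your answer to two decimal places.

148.20 g

The overall multiplier applied was 0.606 × 1.665 = 1.00899.
So the original mass of flour was 149.53 ÷ 1.00899 ≈ 148.20 g.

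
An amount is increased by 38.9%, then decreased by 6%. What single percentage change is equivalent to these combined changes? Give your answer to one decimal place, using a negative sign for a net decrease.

30.6%

The combined multiplier is 1.389 × 0.94 = 1.30566.
That corresponds to an increase of 30.6%.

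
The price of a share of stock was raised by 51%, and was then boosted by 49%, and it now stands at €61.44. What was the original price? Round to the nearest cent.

Undoing the 49% increase: €61.44 ÷ 1.49 ≈ €41.234899.
Undoing the 51% increase: €41.234899 ÷ 1.51 ≈ €27.31.

€27.31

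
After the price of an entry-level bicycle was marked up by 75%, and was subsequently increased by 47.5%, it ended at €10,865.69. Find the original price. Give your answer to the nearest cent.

Undoing the 47.5% increase: €10,865.69 ÷ 1.475 ≈ €7366.569492.
Undoing the 75% increase: €7366.569492 ÷ 1.75 ≈ €4,209.47.

€4,209.47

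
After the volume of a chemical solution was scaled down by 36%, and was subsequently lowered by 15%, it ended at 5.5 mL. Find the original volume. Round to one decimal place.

10.1 mL

The overall multiplier applied was 0.64 × 0.85 = 0.544.
So the original volume was 5.5 ÷ 0.544 ≈ 10.1 mL.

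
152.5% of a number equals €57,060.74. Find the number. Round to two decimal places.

€37,416.88

€57,060.74 ÷ 1.525 ≈ €37,416.88.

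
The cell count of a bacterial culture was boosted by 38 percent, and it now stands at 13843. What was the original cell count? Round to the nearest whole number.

The overall multiplier applied was 1.38.
So the original cell count was 13843 ÷ 1.38 ≈ 10031.

10031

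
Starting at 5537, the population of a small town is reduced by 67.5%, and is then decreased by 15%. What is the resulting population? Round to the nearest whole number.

1530

After the 67.5% decrease: 5537 × 0.325 = 1799.525.
Apply the 15% decrease: 1799.525 × 0.85 = 1529.59625 ≈ 1530.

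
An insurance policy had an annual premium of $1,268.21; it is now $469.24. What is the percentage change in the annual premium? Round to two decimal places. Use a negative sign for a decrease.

Change: $469.24 − $1,268.21 = -$798.97.
Relative to the original: -$798.97 ÷ $1,268.21 ≈ -63.00%.

-63.00%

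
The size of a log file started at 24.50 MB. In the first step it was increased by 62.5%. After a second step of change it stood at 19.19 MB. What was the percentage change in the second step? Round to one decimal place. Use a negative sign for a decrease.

-51.8%

After the first step: 24.50 × 1.625 = 39.8125.
Second-step multiplier: 19.19 ÷ 39.8125 ≈ 0.48201.
That is a change of -51.8%.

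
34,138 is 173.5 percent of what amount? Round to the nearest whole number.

19,676

34,138 ÷ 1.735 ≈ 19,676.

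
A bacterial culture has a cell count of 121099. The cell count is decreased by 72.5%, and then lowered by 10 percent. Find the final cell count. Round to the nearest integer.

After the 72.5% decrease: 121099 × 0.275 = 33302.225.
After the 10% decrease: 33302.225 × 0.9 = 29972.0025 ≈ 29972.

29972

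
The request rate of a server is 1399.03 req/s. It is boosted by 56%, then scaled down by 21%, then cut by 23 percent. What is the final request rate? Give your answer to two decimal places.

Each change multiplies by a factor: 1.56 × 0.79 × 0.77 = 0.948948.
1399.03 × 0.948948 = 1327.60672044 ≈ 1327.61.

1327.61 req/s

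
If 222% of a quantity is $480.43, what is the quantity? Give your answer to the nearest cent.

$480.43 ÷ 2.22 ≈ $216.41.

$216.41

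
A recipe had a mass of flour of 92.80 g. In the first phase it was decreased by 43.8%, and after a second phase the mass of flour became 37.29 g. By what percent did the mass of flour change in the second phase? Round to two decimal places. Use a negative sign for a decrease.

-28.50%

After the first phase: 92.80 × 0.562 = 52.1536.
Second-phase multiplier: 37.29 ÷ 52.1536 ≈ 0.715003.
That is a change of -28.50%.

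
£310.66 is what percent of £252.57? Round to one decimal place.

£310.66 ÷ £252.57 ≈ 123.0%.

123.0%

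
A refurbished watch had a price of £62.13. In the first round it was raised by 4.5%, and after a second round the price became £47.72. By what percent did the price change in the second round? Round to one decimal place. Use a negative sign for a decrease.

After the first round: £62.13 × 1.045 = £64.92585.
Second-round multiplier: £47.72 ÷ £64.92585 ≈ 0.73499.
That is a change of -26.5%.

-26.5%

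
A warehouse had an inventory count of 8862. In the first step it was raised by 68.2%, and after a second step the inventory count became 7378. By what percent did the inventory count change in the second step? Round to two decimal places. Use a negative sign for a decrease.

After the first step: 8862 × 1.682 = 14905.884.
Second-step multiplier: 7378 ÷ 14905.884 ≈ 0.494972.
That is a change of -50.50%.

-50.50%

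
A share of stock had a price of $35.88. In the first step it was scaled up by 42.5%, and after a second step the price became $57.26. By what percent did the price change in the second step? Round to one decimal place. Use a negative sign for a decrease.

12.0%

After the first step: $35.88 × 1.425 = $51.129.
Second-step multiplier: $57.26 ÷ $51.129 ≈ 1.11991.
That is a change of 12.0%.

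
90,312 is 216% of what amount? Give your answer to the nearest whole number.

41,811

90,312 ÷ 2.16 ≈ 41,811.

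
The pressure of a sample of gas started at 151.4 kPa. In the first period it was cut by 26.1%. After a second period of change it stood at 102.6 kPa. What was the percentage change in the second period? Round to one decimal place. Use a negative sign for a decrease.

After the first period: 151.4 × 0.739 = 111.8846.
Second-period multiplier: 102.6 ÷ 111.8846 ≈ 0.91702.
That is a change of -8.3%.

-8.3%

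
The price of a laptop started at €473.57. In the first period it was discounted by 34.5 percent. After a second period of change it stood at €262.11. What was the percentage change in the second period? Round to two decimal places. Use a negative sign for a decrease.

-15.50%

After the first period: €473.57 × 0.655 = €310.18835.
Second-period multiplier: €262.11 ÷ €310.18835 ≈ 0.845003.
That is a change of -15.50%.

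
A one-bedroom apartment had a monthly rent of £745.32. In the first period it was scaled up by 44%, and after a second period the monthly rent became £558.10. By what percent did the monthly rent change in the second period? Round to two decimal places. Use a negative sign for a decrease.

-48.00%

After the first period: £745.32 × 1.44 = £1073.2608.
Second-period multiplier: £558.10 ÷ £1073.2608 ≈ 0.520004.
That is a change of -48.00%.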